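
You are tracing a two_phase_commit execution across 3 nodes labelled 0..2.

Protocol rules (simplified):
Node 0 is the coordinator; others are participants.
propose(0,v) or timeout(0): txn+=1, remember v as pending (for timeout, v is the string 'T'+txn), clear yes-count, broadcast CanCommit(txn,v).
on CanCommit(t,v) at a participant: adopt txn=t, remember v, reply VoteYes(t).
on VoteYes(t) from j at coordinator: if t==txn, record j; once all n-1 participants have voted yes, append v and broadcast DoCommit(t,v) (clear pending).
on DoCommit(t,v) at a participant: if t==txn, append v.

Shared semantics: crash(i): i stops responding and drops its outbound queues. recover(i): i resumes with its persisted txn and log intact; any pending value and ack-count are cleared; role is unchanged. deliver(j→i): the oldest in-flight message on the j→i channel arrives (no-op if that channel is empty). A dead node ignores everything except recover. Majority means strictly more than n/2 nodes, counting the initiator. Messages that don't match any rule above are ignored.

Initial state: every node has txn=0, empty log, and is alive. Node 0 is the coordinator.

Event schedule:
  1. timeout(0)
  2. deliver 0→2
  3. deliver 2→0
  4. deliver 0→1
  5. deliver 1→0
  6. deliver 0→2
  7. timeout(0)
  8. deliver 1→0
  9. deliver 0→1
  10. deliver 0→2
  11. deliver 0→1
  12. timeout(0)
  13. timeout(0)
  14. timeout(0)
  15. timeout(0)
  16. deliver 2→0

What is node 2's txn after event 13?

2

e1 timeout(0): 0[coor,t=1,-]
e2 deliver 0→2: 2[part,t=1,-]
e3 deliver 2→0: ·
e4 deliver 0→1: 1[part,t=1,-]
e5 deliver 1→0: 0[coor,t=1,T1]
e6 deliver 0→2: 2[part,t=1,T1]
e7 timeout(0): 0[coor,t=2,T1]
e8 deliver 1→0: ·
e9 deliver 0→1: 1[part,t=1,T1]
e10 deliver 0→2: 2[part,t=2,T1]
e11 deliver 0→1: 1[part,t=2,T1]
e12 timeout(0): 0[coor,t=3,T1]
e13 timeout(0): 0[coor,t=4,T1]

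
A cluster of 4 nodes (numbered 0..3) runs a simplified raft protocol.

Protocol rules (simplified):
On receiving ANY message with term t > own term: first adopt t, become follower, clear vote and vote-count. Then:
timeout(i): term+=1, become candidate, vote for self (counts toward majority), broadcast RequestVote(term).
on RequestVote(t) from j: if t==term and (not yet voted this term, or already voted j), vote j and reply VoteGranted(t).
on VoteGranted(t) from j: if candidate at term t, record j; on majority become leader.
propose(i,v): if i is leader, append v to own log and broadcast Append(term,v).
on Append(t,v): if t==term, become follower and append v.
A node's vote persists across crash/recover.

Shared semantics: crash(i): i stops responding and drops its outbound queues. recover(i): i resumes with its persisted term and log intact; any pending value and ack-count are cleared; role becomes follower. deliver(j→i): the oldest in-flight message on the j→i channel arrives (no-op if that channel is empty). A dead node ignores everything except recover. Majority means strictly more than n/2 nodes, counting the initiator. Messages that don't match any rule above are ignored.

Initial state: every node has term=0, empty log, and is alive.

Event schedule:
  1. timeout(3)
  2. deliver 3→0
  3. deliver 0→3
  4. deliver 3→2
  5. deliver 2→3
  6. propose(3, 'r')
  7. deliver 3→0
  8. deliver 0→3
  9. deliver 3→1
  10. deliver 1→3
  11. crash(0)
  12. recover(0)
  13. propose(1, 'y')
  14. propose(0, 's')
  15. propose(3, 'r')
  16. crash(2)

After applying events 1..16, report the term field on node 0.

1

1. timeout(3):  <3:cand t1 ->
2. deliver 3→0:  <0:foll t1 ->
3. deliver 0→3:  nop
4. deliver 3→2:  <2:foll t1 ->
5. deliver 2→3:  <3:lead t1 ->
6. propose(3,'r'):  <3:lead t1 r>
7. deliver 3→0:  <0:foll t1 r>
8. deliver 0→3:  nop
9. deliver 3→1:  <1:foll t1 ->
10. deliver 1→3:  nop
11. crash(0):  <0:✗foll t1 r>
12. recover(0):  <0:foll t1 r>
13. propose(1,'y'):  nop
14. propose(0,'s'):  nop
15. propose(3,'r'):  <3:lead t1 r,r>
16. crash(2):  <2:✗foll t1 ->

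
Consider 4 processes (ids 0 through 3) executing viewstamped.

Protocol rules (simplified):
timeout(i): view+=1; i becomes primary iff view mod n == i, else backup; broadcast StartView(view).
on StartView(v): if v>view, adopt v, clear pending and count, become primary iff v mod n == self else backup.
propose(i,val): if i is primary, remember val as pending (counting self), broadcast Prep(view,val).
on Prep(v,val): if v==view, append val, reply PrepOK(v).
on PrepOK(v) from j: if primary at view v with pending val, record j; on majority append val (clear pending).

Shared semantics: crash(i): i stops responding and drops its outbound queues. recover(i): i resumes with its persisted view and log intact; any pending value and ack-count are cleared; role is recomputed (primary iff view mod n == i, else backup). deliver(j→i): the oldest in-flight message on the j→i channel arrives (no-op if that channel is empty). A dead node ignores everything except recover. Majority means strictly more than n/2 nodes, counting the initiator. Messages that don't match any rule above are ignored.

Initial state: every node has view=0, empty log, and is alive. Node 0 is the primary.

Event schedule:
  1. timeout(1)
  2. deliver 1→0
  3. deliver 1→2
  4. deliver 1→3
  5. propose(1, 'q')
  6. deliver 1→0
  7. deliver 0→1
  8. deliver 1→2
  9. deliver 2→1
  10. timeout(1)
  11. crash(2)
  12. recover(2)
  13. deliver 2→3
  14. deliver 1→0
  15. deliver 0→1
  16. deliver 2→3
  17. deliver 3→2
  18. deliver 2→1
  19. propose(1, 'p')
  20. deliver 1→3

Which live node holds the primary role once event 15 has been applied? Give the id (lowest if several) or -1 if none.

[1] timeout(1) → N1(prim v1 [-])
[2] deliver 1→0 → N0(back v1 [-])
[3] deliver 1→2 → N2(back v1 [-])
[4] deliver 1→3 → N3(back v1 [-])
[5] propose(1,'q') → ∅
[6] deliver 1→0 → N0(back v1 [q])
[7] deliver 0→1 → ∅
[8] deliver 1→2 → N2(back v1 [q])
[9] deliver 2→1 → N1(prim v1 [q])
[10] timeout(1) → N1(back v2 [q])
[11] crash(2) → N2(✗back v1 [q])
[12] recover(2) → N2(back v1 [q])
[13] deliver 2→3 → ∅
[14] deliver 1→0 → N0(back v2 [q])
[15] deliver 0→1 → ∅

-1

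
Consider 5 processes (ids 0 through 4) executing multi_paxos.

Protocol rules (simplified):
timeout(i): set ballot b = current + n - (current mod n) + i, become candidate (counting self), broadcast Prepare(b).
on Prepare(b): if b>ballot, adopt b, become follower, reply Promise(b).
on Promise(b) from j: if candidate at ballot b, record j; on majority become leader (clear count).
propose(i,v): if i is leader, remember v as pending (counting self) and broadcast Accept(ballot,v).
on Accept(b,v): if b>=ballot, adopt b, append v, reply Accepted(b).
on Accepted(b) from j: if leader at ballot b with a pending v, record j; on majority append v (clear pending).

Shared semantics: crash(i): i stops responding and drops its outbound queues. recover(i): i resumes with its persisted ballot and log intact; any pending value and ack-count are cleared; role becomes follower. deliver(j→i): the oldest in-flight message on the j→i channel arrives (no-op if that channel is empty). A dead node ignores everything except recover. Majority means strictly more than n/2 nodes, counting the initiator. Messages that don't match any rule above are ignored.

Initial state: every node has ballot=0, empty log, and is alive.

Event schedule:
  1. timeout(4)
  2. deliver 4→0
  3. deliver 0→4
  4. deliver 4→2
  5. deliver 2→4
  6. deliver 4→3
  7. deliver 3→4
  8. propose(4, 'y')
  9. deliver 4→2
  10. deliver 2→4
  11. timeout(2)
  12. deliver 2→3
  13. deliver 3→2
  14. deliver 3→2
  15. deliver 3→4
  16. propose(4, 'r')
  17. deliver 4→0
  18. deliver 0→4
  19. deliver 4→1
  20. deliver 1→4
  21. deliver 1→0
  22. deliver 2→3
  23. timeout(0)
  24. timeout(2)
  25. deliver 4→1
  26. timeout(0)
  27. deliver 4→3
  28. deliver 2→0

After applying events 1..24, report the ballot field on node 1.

9

[1] timeout(4) → N4(cand b9 [-])
[2] deliver 4→0 → N0(foll b9 [-])
[3] deliver 0→4 → ∅
[4] deliver 4→2 → N2(foll b9 [-])
[5] deliver 2→4 → N4(lead b9 [-])
[6] deliver 4→3 → N3(foll b9 [-])
[7] deliver 3→4 → ∅
[8] propose(4,'y') → ∅
[9] deliver 4→2 → N2(foll b9 [y])
[10] deliver 2→4 → ∅
[11] timeout(2) → N2(cand b12 [y])
[12] deliver 2→3 → N3(foll b12 [-])
[13] deliver 3→2 → ∅
[14] deliver 3→2 → ∅
[15] deliver 3→4 → ∅
[16] propose(4,'r') → ∅
[17] deliver 4→0 → N0(foll b9 [y])
[18] deliver 0→4 → ∅
[19] deliver 4→1 → N1(foll b9 [-])
[20] deliver 1→4 → ∅
[21] deliver 1→0 → ∅
[22] deliver 2→3 → ∅
[23] timeout(0) → N0(cand b10 [y])
[24] timeout(2) → N2(cand b17 [y])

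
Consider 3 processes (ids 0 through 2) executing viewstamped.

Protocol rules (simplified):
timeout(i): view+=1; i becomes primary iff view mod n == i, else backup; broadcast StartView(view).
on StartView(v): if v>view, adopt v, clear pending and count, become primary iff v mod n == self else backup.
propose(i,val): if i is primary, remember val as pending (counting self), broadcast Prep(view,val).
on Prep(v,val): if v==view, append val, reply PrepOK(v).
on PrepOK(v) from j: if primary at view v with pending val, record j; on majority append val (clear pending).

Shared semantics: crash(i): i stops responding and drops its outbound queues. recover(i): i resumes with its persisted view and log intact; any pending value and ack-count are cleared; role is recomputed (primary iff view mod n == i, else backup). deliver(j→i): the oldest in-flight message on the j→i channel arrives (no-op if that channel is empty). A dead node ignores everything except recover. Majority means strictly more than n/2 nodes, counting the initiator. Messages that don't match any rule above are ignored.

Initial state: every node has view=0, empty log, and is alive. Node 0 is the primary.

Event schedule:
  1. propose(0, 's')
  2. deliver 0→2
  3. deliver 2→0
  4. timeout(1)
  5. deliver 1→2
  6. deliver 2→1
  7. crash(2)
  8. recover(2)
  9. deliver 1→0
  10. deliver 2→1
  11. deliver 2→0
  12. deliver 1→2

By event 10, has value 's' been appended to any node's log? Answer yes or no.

step 1 propose(0,'s'): —
step 2 deliver 0→2: 2={back,v=0,log=s}
step 3 deliver 2→0: 0={prim,v=0,log=s}
step 4 timeout(1): 1={prim,v=1,log=-}
step 5 deliver 1→2: 2={back,v=1,log=s}
step 6 deliver 2→1: —
step 7 crash(2): 2={✗back,v=1,log=s}
step 8 recover(2): 2={back,v=1,log=s}
step 9 deliver 1→0: 0={back,v=1,log=s}
step 10 deliver 2→1: —

yes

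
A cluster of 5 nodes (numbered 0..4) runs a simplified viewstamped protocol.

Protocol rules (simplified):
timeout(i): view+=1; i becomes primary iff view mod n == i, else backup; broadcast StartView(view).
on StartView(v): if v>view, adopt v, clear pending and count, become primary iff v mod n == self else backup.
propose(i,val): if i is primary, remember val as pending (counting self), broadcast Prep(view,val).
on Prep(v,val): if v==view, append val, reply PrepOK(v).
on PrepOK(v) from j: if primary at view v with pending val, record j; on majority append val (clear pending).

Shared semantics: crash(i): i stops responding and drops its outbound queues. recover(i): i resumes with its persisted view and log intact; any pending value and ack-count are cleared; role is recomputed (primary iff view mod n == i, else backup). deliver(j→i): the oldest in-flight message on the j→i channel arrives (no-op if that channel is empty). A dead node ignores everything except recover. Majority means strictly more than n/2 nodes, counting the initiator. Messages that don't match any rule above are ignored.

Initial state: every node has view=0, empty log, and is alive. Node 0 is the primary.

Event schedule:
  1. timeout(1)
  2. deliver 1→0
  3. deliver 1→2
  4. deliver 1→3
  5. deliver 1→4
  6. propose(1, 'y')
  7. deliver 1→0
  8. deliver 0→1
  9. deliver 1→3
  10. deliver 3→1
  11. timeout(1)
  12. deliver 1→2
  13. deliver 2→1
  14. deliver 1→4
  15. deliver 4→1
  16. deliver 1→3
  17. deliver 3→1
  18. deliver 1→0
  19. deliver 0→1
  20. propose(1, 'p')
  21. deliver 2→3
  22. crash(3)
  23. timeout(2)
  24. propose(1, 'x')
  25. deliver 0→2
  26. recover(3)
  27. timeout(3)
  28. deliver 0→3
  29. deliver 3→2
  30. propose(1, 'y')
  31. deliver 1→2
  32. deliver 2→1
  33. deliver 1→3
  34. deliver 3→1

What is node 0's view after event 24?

[1] timeout(1) → N1(prim v1 [-])
[2] deliver 1→0 → N0(back v1 [-])
[3] deliver 1→2 → N2(back v1 [-])
[4] deliver 1→3 → N3(back v1 [-])
[5] deliver 1→4 → N4(back v1 [-])
[6] propose(1,'y') → ∅
[7] deliver 1→0 → N0(back v1 [y])
[8] deliver 0→1 → ∅
[9] deliver 1→3 → N3(back v1 [y])
[10] deliver 3→1 → N1(prim v1 [y])
[11] timeout(1) → N1(back v2 [y])
[12] deliver 1→2 → N2(back v1 [y])
[13] deliver 2→1 → ∅
[14] deliver 1→4 → N4(back v1 [y])
[15] deliver 4→1 → ∅
[16] deliver 1→3 → N3(back v2 [y])
[17] deliver 3→1 → ∅
[18] deliver 1→0 → N0(back v2 [y])
[19] deliver 0→1 → ∅
[20] propose(1,'p') → ∅
[21] deliver 2→3 → ∅
[22] crash(3) → N3(✗back v2 [y])
[23] timeout(2) → N2(prim v2 [y])
[24] propose(1,'x') → ∅

2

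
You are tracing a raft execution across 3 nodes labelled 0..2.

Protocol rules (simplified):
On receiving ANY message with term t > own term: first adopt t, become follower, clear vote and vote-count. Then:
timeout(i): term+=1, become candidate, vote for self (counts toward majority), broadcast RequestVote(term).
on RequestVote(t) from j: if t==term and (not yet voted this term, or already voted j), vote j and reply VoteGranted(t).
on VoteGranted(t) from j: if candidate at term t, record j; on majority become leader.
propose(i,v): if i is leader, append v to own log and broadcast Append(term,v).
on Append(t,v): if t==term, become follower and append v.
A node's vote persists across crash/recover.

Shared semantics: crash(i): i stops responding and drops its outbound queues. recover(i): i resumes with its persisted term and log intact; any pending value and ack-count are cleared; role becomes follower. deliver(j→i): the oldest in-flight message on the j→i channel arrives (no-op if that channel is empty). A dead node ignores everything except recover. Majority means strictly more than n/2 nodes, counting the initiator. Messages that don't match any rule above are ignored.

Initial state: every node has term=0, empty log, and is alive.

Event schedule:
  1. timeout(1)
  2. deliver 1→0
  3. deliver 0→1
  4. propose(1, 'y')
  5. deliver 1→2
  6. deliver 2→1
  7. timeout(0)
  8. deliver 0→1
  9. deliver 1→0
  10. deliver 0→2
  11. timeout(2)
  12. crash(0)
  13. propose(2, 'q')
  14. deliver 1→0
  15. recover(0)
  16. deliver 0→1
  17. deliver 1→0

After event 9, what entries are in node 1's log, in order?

[1] timeout(1) → N1(cand t1 [-])
[2] deliver 1→0 → N0(foll t1 [-])
[3] deliver 0→1 → N1(lead t1 [-])
[4] propose(1,'y') → N1(lead t1 [y])
[5] deliver 1→2 → N2(foll t1 [-])
[6] deliver 2→1 → ∅
[7] timeout(0) → N0(cand t2 [-])
[8] deliver 0→1 → N1(foll t2 [y])
[9] deliver 1→0 → ∅

y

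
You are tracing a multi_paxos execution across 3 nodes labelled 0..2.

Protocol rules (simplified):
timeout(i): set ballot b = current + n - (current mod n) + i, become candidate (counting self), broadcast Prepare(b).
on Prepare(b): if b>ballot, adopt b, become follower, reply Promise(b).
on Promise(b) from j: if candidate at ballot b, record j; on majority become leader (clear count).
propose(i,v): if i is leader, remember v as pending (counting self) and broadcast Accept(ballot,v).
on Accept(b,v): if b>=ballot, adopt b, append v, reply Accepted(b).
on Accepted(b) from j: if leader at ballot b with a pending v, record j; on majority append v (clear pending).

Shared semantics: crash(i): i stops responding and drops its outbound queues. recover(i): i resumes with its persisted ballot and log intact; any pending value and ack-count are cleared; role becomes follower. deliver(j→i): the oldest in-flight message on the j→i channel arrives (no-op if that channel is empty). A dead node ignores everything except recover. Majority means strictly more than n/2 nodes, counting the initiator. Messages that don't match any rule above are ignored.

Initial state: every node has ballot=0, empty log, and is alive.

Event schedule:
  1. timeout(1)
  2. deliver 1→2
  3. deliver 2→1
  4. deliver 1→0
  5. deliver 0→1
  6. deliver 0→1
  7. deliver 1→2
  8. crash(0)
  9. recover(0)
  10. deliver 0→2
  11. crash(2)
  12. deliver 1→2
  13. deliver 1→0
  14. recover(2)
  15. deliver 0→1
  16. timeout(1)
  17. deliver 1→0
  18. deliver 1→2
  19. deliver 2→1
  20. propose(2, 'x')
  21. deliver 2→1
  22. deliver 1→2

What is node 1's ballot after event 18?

e1 timeout(1): 1[cand,b=4,-]
e2 deliver 1→2: 2[foll,b=4,-]
e3 deliver 2→1: 1[lead,b=4,-]
e4 deliver 1→0: 0[foll,b=4,-]
e5 deliver 0→1: ·
e6 deliver 0→1: ·
e7 deliver 1→2: ·
e8 crash(0): 0[✗foll,b=4,-]
e9 recover(0): 0[foll,b=4,-]
e10 deliver 0→2: ·
e11 crash(2): 2[✗foll,b=4,-]
e12 deliver 1→2: ·
e13 deliver 1→0: ·
e14 recover(2): 2[foll,b=4,-]
e15 deliver 0→1: ·
e16 timeout(1): 1[cand,b=7,-]
e17 deliver 1→0: 0[foll,b=7,-]
e18 deliver 1→2: 2[foll,b=7,-]

7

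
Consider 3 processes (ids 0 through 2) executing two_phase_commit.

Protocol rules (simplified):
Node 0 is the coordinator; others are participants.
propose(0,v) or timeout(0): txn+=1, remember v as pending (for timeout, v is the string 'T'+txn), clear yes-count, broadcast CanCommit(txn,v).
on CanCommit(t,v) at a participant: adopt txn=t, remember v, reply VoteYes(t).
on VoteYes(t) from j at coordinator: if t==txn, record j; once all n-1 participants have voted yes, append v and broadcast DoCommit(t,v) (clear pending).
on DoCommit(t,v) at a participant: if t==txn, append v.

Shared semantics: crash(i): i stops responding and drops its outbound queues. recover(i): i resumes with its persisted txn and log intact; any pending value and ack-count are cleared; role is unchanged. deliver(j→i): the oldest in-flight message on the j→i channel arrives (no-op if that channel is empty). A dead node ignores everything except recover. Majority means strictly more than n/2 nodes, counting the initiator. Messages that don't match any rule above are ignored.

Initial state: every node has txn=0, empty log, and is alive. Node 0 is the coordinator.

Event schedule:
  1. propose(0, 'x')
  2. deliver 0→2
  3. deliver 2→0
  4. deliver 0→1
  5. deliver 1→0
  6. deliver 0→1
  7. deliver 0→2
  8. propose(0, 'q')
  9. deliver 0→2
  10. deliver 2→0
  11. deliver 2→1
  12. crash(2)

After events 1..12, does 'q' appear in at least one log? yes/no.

[1] propose(0,'x') → N0(coor t1 [-])
[2] deliver 0→2 → N2(part t1 [-])
[3] deliver 2→0 → ∅
[4] deliver 0→1 → N1(part t1 [-])
[5] deliver 1→0 → N0(coor t1 [x])
[6] deliver 0→1 → N1(part t1 [x])
[7] deliver 0→2 → N2(part t1 [x])
[8] propose(0,'q') → N0(coor t2 [x])
[9] deliver 0→2 → N2(part t2 [x])
[10] deliver 2→0 → ∅
[11] deliver 2→1 → ∅
[12] crash(2) → N2(✗part t2 [x])

no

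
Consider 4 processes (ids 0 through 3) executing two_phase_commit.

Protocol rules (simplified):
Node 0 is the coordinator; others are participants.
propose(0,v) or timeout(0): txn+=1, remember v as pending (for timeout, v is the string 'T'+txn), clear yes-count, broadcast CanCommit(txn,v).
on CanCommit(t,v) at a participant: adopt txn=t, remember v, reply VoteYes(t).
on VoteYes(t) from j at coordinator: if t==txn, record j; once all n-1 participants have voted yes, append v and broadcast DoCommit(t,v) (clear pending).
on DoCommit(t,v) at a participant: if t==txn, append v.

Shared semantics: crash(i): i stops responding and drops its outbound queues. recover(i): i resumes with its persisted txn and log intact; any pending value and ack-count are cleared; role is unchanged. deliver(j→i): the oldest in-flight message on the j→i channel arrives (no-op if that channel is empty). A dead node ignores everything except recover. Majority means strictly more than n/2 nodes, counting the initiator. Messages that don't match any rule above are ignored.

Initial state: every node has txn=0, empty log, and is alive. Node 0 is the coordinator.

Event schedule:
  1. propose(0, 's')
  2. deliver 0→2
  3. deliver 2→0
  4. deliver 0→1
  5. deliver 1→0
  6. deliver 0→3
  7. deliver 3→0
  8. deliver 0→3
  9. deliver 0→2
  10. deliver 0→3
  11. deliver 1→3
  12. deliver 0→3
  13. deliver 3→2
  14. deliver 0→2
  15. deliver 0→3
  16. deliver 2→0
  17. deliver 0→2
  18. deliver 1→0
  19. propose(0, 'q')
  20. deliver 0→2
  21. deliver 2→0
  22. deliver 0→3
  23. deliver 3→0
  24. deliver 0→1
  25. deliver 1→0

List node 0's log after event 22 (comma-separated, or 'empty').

s

step 1 propose(0,'s'): 0={coor,t=1,log=-}
step 2 deliver 0→2: 2={part,t=1,log=-}
step 3 deliver 2→0: —
step 4 deliver 0→1: 1={part,t=1,log=-}
step 5 deliver 1→0: —
step 6 deliver 0→3: 3={part,t=1,log=-}
step 7 deliver 3→0: 0={coor,t=1,log=s}
step 8 deliver 0→3: 3={part,t=1,log=s}
step 9 deliver 0→2: 2={part,t=1,log=s}
step 10 deliver 0→3: —
step 11 deliver 1→3: —
step 12 deliver 0→3: —
step 13 deliver 3→2: —
step 14 deliver 0→2: —
step 15 deliver 0→3: —
step 16 deliver 2→0: —
step 17 deliver 0→2: —
step 18 deliver 1→0: —
step 19 propose(0,'q'): 0={coor,t=2,log=s}
step 20 deliver 0→2: 2={part,t=2,log=s}
step 21 deliver 2→0: —
step 22 deliver 0→3: 3={part,t=2,log=s}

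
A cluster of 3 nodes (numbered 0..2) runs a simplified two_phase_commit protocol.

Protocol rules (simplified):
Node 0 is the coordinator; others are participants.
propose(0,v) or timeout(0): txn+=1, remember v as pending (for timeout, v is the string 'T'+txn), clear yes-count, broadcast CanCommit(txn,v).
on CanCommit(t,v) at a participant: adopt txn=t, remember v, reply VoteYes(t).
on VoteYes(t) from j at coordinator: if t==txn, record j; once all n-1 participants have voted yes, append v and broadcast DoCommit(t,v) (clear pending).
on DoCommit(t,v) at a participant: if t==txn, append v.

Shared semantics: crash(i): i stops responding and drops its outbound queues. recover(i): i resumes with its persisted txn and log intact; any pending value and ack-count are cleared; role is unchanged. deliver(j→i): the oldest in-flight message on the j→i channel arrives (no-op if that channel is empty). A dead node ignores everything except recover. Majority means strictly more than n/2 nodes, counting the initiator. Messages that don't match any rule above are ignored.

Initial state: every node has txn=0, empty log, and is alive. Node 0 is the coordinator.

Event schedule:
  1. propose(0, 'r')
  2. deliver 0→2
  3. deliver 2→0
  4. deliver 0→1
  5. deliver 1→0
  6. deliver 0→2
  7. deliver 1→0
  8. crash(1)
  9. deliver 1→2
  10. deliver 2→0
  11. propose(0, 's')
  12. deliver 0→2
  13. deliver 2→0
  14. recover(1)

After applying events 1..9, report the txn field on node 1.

1

[1] propose(0,'r') → N0(coor t1 [-])
[2] deliver 0→2 → N2(part t1 [-])
[3] deliver 2→0 → ∅
[4] deliver 0→1 → N1(part t1 [-])
[5] deliver 1→0 → N0(coor t1 [r])
[6] deliver 0→2 → N2(part t1 [r])
[7] deliver 1→0 → ∅
[8] crash(1) → N1(✗part t1 [-])
[9] deliver 1→2 → ∅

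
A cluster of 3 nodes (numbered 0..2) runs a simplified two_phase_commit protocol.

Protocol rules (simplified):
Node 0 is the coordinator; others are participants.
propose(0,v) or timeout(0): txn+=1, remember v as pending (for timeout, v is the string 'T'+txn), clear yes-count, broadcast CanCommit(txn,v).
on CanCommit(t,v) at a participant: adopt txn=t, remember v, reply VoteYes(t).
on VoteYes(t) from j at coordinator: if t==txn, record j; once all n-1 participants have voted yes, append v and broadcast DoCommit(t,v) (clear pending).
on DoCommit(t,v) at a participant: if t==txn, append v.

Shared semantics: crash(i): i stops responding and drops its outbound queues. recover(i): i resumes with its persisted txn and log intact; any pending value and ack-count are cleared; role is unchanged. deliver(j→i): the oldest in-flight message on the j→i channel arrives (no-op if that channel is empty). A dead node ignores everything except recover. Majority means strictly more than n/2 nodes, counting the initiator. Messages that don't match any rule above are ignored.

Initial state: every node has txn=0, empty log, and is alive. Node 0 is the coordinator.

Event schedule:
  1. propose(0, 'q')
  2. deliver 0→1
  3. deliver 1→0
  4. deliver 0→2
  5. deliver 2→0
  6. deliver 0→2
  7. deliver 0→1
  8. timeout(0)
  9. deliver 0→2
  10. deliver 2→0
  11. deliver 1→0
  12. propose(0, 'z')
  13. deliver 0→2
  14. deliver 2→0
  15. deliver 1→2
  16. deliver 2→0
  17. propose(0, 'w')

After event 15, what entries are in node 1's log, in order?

q

step 1 propose(0,'q'): 0={coor,t=1,log=-}
step 2 deliver 0→1: 1={part,t=1,log=-}
step 3 deliver 1→0: —
step 4 deliver 0→2: 2={part,t=1,log=-}
step 5 deliver 2→0: 0={coor,t=1,log=q}
step 6 deliver 0→2: 2={part,t=1,log=q}
step 7 deliver 0→1: 1={part,t=1,log=q}
step 8 timeout(0): 0={coor,t=2,log=q}
step 9 deliver 0→2: 2={part,t=2,log=q}
step 10 deliver 2→0: —
step 11 deliver 1→0: —
step 12 propose(0,'z'): 0={coor,t=3,log=q}
step 13 deliver 0→2: 2={part,t=3,log=q}
step 14 deliver 2→0: —
step 15 deliver 1→2: —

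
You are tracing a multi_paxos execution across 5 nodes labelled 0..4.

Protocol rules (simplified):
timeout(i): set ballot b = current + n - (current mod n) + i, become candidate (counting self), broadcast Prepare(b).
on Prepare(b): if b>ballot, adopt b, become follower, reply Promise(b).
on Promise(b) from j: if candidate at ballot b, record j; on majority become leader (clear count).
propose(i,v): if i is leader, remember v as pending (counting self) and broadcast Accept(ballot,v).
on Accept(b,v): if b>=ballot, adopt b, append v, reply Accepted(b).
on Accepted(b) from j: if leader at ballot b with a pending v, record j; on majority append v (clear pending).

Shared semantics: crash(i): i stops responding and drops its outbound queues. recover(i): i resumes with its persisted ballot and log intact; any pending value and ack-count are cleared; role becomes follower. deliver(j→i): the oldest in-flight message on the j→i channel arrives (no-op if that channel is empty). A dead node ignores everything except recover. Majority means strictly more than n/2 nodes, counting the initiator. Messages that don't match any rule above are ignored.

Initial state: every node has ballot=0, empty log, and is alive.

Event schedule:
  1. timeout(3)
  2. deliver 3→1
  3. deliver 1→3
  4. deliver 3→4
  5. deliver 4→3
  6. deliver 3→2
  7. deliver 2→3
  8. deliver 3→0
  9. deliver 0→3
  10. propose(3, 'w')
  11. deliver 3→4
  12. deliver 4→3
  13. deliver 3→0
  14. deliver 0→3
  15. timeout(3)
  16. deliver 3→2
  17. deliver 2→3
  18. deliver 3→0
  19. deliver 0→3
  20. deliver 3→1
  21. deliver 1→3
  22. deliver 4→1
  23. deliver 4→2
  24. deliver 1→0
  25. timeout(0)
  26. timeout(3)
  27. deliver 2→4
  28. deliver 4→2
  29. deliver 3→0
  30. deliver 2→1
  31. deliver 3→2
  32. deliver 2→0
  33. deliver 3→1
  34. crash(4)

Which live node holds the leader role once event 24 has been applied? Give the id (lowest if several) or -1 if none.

-1

step 1 timeout(3): 3={cand,b=8,log=-}
step 2 deliver 3→1: 1={foll,b=8,log=-}
step 3 deliver 1→3: —
step 4 deliver 3→4: 4={foll,b=8,log=-}
step 5 deliver 4→3: 3={lead,b=8,log=-}
step 6 deliver 3→2: 2={foll,b=8,log=-}
step 7 deliver 2→3: —
step 8 deliver 3→0: 0={foll,b=8,log=-}
step 9 deliver 0→3: —
step 10 propose(3,'w'): —
step 11 deliver 3→4: 4={foll,b=8,log=w}
step 12 deliver 4→3: —
step 13 deliver 3→0: 0={foll,b=8,log=w}
step 14 deliver 0→3: 3={lead,b=8,log=w}
step 15 timeout(3): 3={cand,b=13,log=w}
step 16 deliver 3→2: 2={foll,b=8,log=w}
step 17 deliver 2→3: —
step 18 deliver 3→0: 0={foll,b=13,log=w}
step 19 deliver 0→3: —
step 20 deliver 3→1: 1={foll,b=8,log=w}
step 21 deliver 1→3: —
step 22 deliver 4→1: —
step 23 deliver 4→2: —
step 24 deliver 1→0: —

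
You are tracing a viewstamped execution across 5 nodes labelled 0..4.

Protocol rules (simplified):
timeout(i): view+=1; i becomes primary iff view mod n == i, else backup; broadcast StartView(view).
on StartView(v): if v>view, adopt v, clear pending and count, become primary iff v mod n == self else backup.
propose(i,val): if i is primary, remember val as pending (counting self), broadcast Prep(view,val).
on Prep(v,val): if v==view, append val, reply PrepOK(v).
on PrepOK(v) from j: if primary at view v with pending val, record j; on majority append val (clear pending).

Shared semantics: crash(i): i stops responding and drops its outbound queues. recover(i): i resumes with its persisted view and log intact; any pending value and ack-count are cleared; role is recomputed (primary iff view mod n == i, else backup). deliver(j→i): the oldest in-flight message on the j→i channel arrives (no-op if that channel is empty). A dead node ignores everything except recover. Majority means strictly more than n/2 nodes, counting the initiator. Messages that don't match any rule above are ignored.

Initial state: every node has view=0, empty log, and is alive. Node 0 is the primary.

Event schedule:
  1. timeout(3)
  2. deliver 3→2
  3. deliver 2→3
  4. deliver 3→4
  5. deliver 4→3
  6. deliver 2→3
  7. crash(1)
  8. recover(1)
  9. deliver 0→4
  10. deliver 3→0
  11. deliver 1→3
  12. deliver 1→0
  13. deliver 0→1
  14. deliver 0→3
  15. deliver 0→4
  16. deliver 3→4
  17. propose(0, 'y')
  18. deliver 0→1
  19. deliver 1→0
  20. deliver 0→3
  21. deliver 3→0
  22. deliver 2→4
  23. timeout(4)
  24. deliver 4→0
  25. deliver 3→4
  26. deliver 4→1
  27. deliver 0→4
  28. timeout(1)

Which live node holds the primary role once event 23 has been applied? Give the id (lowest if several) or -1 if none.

-1

[1] timeout(3) → N3(back v1 [-])
[2] deliver 3→2 → N2(back v1 [-])
[3] deliver 2→3 → ∅
[4] deliver 3→4 → N4(back v1 [-])
[5] deliver 4→3 → ∅
[6] deliver 2→3 → ∅
[7] crash(1) → N1(✗back v0 [-])
[8] recover(1) → N1(back v0 [-])
[9] deliver 0→4 → ∅
[10] deliver 3→0 → N0(back v1 [-])
[11] deliver 1→3 → ∅
[12] deliver 1→0 → ∅
[13] deliver 0→1 → ∅
[14] deliver 0→3 → ∅
[15] deliver 0→4 → ∅
[16] deliver 3→4 → ∅
[17] propose(0,'y') → ∅
[18] deliver 0→1 → ∅
[19] deliver 1→0 → ∅
[20] deliver 0→3 → ∅
[21] deliver 3→0 → ∅
[22] deliver 2→4 → ∅
[23] timeout(4) → N4(back v2 [-])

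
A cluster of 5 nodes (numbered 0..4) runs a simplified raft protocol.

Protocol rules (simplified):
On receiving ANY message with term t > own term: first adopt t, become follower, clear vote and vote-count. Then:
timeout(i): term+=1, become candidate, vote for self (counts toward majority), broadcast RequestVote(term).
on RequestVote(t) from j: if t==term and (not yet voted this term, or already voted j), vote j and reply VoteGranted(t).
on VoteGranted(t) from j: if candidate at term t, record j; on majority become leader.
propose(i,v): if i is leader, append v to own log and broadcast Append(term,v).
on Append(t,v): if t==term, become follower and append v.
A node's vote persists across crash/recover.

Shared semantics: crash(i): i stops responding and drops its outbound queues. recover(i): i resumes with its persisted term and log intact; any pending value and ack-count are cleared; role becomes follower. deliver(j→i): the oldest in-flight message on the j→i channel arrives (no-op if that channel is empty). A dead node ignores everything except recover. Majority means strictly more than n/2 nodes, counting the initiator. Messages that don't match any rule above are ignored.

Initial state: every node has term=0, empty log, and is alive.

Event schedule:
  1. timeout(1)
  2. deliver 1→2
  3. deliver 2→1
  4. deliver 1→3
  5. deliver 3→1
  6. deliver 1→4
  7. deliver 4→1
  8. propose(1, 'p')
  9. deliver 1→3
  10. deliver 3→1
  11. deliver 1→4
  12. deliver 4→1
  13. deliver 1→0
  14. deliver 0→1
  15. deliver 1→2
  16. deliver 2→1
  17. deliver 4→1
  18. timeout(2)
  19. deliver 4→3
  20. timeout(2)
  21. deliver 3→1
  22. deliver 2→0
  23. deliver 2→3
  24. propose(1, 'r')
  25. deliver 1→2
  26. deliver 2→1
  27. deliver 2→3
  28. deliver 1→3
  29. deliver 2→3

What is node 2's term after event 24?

after 1 — timeout(1): n1:cand/t1/[-]
after 2 — deliver 1→2: n2:foll/t1/[-]
after 3 — deliver 2→1: ·
after 4 — deliver 1→3: n3:foll/t1/[-]
after 5 — deliver 3→1: n1:lead/t1/[-]
after 6 — deliver 1→4: n4:foll/t1/[-]
after 7 — deliver 4→1: ·
after 8 — propose(1,'p'): n1:lead/t1/[p]
after 9 — deliver 1→3: n3:foll/t1/[p]
after 10 — deliver 3→1: ·
after 11 — deliver 1→4: n4:foll/t1/[p]
after 12 — deliver 4→1: ·
after 13 — deliver 1→0: n0:foll/t1/[-]
after 14 — deliver 0→1: ·
after 15 — deliver 1→2: n2:foll/t1/[p]
after 16 — deliver 2→1: ·
after 17 — deliver 4→1: ·
after 18 — timeout(2): n2:cand/t2/[p]
after 19 — deliver 4→3: ·
after 20 — timeout(2): n2:cand/t3/[p]
after 21 — deliver 3→1: ·
after 22 — deliver 2→0: n0:foll/t2/[-]
after 23 — deliver 2→3: n3:foll/t2/[p]
after 24 — propose(1,'r'): n1:lead/t1/[p,r]

3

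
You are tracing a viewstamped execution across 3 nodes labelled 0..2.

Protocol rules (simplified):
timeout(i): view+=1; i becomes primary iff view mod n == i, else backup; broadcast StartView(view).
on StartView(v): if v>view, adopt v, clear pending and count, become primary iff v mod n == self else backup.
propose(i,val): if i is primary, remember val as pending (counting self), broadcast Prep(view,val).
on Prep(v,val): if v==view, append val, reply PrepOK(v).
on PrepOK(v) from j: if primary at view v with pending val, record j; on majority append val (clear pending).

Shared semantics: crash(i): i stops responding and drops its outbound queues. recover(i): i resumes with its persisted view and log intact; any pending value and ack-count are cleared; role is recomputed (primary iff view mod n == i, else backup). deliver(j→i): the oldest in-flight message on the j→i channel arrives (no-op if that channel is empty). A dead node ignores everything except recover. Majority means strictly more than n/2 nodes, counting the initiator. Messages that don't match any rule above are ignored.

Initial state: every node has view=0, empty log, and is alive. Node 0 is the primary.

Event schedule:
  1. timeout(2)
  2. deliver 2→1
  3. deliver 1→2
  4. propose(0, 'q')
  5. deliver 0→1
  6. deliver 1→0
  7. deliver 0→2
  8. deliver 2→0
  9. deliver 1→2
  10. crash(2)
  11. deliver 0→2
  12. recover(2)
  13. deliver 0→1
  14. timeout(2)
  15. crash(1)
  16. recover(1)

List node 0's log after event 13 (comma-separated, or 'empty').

empty

1. timeout(2):  <2:back v1 ->
2. deliver 2→1:  <1:prim v1 ->
3. deliver 1→2:  nop
4. propose(0,'q'):  nop
5. deliver 0→1:  nop
6. deliver 1→0:  nop
7. deliver 0→2:  nop
8. deliver 2→0:  <0:back v1 ->
9. deliver 1→2:  nop
10. crash(2):  <2:✗back v1 ->
11. deliver 0→2:  nop
12. recover(2):  <2:back v1 ->
13. deliver 0→1:  nop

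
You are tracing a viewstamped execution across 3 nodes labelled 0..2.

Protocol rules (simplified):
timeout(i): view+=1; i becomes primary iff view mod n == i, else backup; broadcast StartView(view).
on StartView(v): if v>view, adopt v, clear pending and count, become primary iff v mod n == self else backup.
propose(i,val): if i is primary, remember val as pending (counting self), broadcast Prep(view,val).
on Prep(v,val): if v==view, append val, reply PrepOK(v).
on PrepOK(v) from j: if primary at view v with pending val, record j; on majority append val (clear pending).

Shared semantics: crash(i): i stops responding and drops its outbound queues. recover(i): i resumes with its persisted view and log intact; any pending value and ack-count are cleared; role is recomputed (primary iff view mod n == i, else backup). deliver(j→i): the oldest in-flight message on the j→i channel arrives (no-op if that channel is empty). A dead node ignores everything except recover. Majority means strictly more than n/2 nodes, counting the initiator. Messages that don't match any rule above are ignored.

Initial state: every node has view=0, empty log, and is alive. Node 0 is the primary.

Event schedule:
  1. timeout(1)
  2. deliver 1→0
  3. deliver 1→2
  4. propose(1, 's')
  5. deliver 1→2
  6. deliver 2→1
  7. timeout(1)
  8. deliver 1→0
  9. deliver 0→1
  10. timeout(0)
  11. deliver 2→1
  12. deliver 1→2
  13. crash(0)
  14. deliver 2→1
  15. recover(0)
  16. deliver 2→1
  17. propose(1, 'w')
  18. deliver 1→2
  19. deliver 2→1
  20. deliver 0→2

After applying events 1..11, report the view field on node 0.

2

step 1 timeout(1): 1={prim,v=1,log=-}
step 2 deliver 1→0: 0={back,v=1,log=-}
step 3 deliver 1→2: 2={back,v=1,log=-}
step 4 propose(1,'s'): —
step 5 deliver 1→2: 2={back,v=1,log=s}
step 6 deliver 2→1: 1={prim,v=1,log=s}
step 7 timeout(1): 1={back,v=2,log=s}
step 8 deliver 1→0: 0={back,v=1,log=s}
step 9 deliver 0→1: —
step 10 timeout(0): 0={back,v=2,log=s}
step 11 deliver 2→1: —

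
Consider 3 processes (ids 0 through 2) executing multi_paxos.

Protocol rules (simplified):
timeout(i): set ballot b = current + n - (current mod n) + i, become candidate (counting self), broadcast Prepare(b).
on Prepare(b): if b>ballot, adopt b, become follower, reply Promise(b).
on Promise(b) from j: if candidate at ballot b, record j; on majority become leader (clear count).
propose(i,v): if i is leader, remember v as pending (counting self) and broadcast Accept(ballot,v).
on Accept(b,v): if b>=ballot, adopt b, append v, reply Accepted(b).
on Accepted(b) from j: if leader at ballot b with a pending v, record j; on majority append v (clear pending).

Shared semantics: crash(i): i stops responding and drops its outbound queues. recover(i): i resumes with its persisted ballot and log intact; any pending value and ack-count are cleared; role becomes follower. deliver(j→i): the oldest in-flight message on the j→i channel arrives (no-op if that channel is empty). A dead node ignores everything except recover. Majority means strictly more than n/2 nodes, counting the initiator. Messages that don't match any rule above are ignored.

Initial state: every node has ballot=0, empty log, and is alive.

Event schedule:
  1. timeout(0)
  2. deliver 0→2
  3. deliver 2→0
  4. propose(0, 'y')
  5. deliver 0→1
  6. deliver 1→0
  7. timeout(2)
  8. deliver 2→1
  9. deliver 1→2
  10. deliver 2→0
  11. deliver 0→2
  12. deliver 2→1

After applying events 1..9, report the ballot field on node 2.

[1] timeout(0) → N0(cand b3 [-])
[2] deliver 0→2 → N2(foll b3 [-])
[3] deliver 2→0 → N0(lead b3 [-])
[4] propose(0,'y') → ∅
[5] deliver 0→1 → N1(foll b3 [-])
[6] deliver 1→0 → ∅
[7] timeout(2) → N2(cand b8 [-])
[8] deliver 2→1 → N1(foll b8 [-])
[9] deliver 1→2 → N2(lead b8 [-])

8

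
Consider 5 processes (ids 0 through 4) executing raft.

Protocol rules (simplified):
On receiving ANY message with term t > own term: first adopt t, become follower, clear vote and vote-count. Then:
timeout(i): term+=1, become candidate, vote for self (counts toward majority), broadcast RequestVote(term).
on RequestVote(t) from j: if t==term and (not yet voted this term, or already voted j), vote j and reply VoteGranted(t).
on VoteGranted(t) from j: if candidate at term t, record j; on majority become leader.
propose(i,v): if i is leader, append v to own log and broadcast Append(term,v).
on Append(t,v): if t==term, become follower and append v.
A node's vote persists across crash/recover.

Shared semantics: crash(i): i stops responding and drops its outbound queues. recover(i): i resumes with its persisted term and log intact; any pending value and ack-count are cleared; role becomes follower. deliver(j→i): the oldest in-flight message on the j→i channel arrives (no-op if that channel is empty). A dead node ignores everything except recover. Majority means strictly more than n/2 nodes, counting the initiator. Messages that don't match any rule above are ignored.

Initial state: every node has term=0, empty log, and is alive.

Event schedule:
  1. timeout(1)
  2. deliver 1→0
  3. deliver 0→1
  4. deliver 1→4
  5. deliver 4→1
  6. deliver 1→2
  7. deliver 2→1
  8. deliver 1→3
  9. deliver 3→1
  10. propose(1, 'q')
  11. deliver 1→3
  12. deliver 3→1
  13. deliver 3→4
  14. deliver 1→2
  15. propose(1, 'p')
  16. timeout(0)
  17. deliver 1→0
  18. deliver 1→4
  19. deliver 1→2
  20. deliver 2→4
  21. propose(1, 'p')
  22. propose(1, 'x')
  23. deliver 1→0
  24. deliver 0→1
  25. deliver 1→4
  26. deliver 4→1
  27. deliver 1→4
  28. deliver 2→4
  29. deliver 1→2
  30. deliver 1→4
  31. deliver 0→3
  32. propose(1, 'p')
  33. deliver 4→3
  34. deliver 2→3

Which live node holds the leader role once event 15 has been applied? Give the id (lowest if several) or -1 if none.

1

[1] timeout(1) → N1(cand t1 [-])
[2] deliver 1→0 → N0(foll t1 [-])
[3] deliver 0→1 → ∅
[4] deliver 1→4 → N4(foll t1 [-])
[5] deliver 4→1 → N1(lead t1 [-])
[6] deliver 1→2 → N2(foll t1 [-])
[7] deliver 2→1 → ∅
[8] deliver 1→3 → N3(foll t1 [-])
[9] deliver 3→1 → ∅
[10] propose(1,'q') → N1(lead t1 [q])
[11] deliver 1→3 → N3(foll t1 [q])
[12] deliver 3→1 → ∅
[13] deliver 3→4 → ∅
[14] deliver 1→2 → N2(foll t1 [q])
[15] propose(1,'p') → N1(lead t1 [q,p])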